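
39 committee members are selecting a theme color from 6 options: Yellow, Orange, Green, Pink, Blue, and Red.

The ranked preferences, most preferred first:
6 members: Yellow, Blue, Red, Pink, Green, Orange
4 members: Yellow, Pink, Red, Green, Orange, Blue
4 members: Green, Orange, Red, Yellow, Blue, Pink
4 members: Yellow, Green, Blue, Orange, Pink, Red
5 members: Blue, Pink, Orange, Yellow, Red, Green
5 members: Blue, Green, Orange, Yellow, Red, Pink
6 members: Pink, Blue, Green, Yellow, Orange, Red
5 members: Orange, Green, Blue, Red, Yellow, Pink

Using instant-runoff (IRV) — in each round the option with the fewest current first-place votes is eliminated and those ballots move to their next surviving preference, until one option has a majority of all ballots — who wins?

Blue

Round 1: Yellow 14, Orange 5, Green 4, Pink 6, Blue 10, Red 0. Red eliminated.
Round 2: Yellow 14, Orange 5, Green 4, Pink 6, Blue 10. Green eliminated.
Round 3: Yellow 14, Orange 9, Pink 6, Blue 10. Pink eliminated.
Round 4: Yellow 14, Orange 9, Blue 16. Orange eliminated.
Round 5: Yellow 18, Blue 21. Blue has a majority (≥20).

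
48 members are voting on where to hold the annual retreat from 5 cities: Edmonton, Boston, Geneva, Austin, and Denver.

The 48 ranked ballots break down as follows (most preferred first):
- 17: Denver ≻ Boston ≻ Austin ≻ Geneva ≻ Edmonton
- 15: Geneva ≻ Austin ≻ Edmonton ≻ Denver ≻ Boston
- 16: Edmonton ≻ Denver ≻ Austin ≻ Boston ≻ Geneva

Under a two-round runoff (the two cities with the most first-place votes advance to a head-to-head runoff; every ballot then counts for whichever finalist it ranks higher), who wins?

Round 1 first-place votes: Edmonton 16, Boston 0, Geneva 15, Austin 0, Denver 17. Denver and Edmonton advance.
Runoff: Denver is ranked above Edmonton on 17 ballots, Edmonton above Denver on 31.

Edmonton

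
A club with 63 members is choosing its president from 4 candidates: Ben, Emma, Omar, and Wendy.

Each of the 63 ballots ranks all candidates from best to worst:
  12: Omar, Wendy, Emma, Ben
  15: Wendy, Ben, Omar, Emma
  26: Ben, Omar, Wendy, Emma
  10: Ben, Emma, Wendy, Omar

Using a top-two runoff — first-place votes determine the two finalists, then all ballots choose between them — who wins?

Ben

Round 1 first-place votes: Ben 36, Emma 0, Omar 12, Wendy 15. Ben and Wendy advance.
Runoff: Ben is ranked above Wendy on 36 ballots, Wendy above Ben on 27.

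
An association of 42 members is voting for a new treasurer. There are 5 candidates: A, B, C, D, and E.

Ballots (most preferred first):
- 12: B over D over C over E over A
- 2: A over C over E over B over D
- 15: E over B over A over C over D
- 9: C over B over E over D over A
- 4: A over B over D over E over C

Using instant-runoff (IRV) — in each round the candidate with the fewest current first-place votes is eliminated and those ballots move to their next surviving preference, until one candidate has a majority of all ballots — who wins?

Round 1: A 6, B 12, C 9, D 0, E 15. D eliminated.
Round 2: A 6, B 12, C 9, E 15. A eliminated.
Round 3: B 16, C 11, E 15. C eliminated.
Round 4: B 25, E 17. B has a majority (≥22).

B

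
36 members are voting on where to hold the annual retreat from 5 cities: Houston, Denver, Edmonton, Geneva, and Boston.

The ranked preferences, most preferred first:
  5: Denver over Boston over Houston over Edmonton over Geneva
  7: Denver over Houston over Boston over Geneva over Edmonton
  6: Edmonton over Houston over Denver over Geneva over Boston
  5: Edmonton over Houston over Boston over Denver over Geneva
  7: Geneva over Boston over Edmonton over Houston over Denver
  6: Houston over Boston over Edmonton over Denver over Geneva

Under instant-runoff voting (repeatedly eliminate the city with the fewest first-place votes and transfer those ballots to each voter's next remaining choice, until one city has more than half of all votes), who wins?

Round 1: Houston 6, Denver 12, Edmonton 11, Geneva 7, Boston 0. Boston eliminated.
Round 2: Houston 6, Denver 12, Edmonton 11, Geneva 7. Houston eliminated.
Round 3: Denver 12, Edmonton 17, Geneva 7. Geneva eliminated.
Round 4: Denver 12, Edmonton 24. Edmonton has a majority (≥19).

Edmonton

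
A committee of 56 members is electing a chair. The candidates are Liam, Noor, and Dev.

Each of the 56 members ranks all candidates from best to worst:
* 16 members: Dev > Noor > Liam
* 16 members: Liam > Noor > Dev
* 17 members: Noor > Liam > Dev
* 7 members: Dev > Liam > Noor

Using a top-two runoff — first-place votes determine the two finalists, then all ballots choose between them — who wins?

Round 1 first-place votes: Liam 16, Noor 17, Dev 23. Dev and Noor advance.
Runoff: Dev is ranked above Noor on 23 ballots, Noor above Dev on 33.

Noor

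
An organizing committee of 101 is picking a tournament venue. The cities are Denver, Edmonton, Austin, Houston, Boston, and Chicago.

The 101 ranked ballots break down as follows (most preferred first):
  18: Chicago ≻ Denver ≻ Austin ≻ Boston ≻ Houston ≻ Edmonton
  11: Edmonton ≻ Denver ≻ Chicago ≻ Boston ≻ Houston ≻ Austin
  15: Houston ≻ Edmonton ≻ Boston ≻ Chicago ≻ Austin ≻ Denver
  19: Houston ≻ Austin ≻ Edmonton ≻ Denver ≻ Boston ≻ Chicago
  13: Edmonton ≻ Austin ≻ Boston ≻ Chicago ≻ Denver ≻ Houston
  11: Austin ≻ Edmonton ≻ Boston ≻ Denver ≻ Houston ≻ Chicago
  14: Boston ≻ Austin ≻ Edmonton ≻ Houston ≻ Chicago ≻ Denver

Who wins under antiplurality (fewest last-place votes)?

Boston

Last-place votes: Denver 29, Edmonton 18, Austin 11, Houston 13, Boston 0, Chicago 30.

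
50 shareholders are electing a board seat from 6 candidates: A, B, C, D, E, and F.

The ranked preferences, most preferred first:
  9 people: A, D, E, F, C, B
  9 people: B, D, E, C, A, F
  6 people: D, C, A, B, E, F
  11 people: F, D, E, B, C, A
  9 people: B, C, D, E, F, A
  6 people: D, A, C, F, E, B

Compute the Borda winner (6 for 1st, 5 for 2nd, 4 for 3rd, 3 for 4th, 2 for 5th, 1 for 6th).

A: 9×6 + 9×2 + 6×4 + 11×1 + 9×1 + 6×5 = 146
B: 9×1 + 9×6 + 6×3 + 11×3 + 9×6 + 6×1 = 174
C: 9×2 + 9×3 + 6×5 + 11×2 + 9×5 + 6×4 = 166
D: 9×5 + 9×5 + 6×6 + 11×5 + 9×4 + 6×6 = 253
E: 9×4 + 9×4 + 6×2 + 11×4 + 9×3 + 6×2 = 167
F: 9×3 + 9×1 + 6×1 + 11×6 + 9×2 + 6×3 = 144

D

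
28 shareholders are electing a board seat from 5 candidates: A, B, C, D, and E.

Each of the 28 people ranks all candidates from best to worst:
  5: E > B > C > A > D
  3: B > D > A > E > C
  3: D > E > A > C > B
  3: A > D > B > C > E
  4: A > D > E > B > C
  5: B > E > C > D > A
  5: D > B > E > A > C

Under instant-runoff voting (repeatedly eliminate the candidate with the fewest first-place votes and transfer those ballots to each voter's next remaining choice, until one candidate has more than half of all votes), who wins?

D

Round 1: A 7, B 8, C 0, D 8, E 5. C eliminated.
Round 2: A 7, B 8, D 8, E 5. E eliminated.
Round 3: A 7, B 13, D 8. A eliminated.
Round 4: B 13, D 15. D has a majority (≥15).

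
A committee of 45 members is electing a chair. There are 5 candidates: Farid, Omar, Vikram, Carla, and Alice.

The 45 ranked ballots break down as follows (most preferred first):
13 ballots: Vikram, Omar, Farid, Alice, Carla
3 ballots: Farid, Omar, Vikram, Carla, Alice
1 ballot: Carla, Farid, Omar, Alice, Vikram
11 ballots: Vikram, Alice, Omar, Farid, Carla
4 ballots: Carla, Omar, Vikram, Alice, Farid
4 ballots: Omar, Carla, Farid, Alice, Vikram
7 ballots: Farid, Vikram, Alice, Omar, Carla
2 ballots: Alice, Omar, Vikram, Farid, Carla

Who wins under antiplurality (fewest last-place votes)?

Omar

Last-place votes: Farid 4, Omar 0, Vikram 5, Carla 33, Alice 3.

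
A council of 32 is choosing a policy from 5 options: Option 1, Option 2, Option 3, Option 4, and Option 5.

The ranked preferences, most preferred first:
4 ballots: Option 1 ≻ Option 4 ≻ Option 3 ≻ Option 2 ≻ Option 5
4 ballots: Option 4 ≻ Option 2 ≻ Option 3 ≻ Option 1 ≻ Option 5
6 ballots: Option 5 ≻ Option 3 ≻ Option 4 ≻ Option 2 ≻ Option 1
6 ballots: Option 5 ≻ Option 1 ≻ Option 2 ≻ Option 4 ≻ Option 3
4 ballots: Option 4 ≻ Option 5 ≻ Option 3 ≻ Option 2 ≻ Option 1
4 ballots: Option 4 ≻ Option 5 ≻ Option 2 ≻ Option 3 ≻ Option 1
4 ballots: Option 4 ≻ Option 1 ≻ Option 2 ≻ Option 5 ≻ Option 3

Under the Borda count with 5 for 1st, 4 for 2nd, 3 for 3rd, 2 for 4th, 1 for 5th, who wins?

Option 1: 4×5 + 4×2 + 6×1 + 6×4 + 4×1 + 4×1 + 4×4 = 82
Option 2: 4×2 + 4×4 + 6×2 + 6×3 + 4×2 + 4×3 + 4×3 = 86
Option 3: 4×3 + 4×3 + 6×4 + 6×1 + 4×3 + 4×2 + 4×1 = 78
Option 4: 4×4 + 4×5 + 6×3 + 6×2 + 4×5 + 4×5 + 4×5 = 126
Option 5: 4×1 + 4×1 + 6×5 + 6×5 + 4×4 + 4×4 + 4×2 = 108

Option 4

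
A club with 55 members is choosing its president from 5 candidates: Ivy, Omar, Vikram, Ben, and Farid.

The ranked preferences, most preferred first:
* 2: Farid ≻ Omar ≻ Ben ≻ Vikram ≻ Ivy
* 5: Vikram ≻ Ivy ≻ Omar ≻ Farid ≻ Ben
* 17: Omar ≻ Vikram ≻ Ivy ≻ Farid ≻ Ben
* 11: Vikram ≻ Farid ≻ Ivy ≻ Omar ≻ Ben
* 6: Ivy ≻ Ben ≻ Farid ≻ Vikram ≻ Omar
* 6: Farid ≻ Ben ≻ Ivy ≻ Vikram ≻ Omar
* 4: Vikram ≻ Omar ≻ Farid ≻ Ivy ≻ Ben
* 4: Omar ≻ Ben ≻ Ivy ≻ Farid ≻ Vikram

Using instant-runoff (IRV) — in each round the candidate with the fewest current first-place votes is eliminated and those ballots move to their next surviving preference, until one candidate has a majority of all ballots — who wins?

Vikram

Round 1: Ivy 6, Omar 21, Vikram 20, Ben 0, Farid 8. Ben eliminated.
Round 2: Ivy 6, Omar 21, Vikram 20, Farid 8. Ivy eliminated.
Round 3: Omar 21, Vikram 20, Farid 14. Farid eliminated.
Round 4: Omar 23, Vikram 32. Vikram has a majority (≥28).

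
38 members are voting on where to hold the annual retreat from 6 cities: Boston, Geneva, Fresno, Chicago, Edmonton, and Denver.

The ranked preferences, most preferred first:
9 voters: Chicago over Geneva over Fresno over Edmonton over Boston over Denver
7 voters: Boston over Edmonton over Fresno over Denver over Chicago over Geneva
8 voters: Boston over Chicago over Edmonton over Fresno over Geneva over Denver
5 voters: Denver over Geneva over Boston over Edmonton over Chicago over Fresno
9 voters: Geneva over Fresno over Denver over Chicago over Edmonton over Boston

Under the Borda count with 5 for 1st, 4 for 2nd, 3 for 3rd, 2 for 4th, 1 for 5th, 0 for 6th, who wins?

Boston: 9×1 + 7×5 + 8×5 + 5×3 + 9×0 = 99
Geneva: 9×4 + 7×0 + 8×1 + 5×4 + 9×5 = 109
Fresno: 9×3 + 7×3 + 8×2 + 5×0 + 9×4 = 100
Chicago: 9×5 + 7×1 + 8×4 + 5×1 + 9×2 = 107
Edmonton: 9×2 + 7×4 + 8×3 + 5×2 + 9×1 = 89
Denver: 9×0 + 7×2 + 8×0 + 5×5 + 9×3 = 66

Geneva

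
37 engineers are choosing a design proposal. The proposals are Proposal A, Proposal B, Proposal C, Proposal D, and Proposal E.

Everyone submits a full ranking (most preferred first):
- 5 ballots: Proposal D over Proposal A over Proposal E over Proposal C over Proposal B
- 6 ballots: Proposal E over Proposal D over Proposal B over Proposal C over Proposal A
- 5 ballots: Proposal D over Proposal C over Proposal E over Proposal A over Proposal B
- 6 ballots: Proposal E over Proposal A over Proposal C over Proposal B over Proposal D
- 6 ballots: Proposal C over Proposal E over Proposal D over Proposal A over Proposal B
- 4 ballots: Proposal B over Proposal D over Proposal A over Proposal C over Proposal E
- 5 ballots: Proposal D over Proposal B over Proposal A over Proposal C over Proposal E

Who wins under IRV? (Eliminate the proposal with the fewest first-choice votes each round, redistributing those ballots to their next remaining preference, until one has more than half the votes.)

Proposal D

Round 1: Proposal A 0, Proposal B 4, Proposal C 6, Proposal D 15, Proposal E 12. Proposal A eliminated.
Round 2: Proposal B 4, Proposal C 6, Proposal D 15, Proposal E 12. Proposal B eliminated.
Round 3: Proposal C 6, Proposal D 19, Proposal E 12. Proposal D has a majority (≥19).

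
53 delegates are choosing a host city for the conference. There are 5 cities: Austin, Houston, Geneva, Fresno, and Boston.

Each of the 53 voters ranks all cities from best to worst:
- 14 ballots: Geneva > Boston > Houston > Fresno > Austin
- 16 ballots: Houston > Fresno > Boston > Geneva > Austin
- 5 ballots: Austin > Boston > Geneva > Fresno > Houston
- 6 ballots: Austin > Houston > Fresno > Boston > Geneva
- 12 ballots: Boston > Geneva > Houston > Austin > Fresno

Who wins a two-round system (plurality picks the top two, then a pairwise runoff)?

Round 1 first-place votes: Austin 11, Houston 16, Geneva 14, Fresno 0, Boston 12. Houston and Geneva advance.
Runoff: Houston is ranked above Geneva on 22 ballots, Geneva above Houston on 31.

Geneva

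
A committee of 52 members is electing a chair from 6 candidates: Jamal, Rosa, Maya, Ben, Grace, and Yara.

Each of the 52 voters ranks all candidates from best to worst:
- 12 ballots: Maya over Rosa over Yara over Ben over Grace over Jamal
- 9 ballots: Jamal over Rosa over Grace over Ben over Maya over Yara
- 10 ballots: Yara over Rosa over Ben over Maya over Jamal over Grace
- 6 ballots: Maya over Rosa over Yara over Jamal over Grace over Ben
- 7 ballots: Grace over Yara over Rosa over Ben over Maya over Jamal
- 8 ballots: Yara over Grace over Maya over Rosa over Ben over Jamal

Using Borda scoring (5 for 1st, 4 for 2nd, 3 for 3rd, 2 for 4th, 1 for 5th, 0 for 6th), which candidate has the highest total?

Jamal: 12×0 + 9×5 + 10×1 + 6×2 + 7×0 + 8×0 = 67
Rosa: 12×4 + 9×4 + 10×4 + 6×4 + 7×3 + 8×2 = 185
Maya: 12×5 + 9×1 + 10×2 + 6×5 + 7×1 + 8×3 = 150
Ben: 12×2 + 9×2 + 10×3 + 6×0 + 7×2 + 8×1 = 94
Grace: 12×1 + 9×3 + 10×0 + 6×1 + 7×5 + 8×4 = 112
Yara: 12×3 + 9×0 + 10×5 + 6×3 + 7×4 + 8×5 = 172

Rosa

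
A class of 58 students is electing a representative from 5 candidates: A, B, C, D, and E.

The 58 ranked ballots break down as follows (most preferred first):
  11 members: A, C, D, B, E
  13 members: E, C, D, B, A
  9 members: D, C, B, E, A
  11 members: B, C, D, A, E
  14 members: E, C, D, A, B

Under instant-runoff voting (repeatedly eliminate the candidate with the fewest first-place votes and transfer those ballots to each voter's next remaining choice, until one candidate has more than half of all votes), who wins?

B

Round 1: A 11, B 11, C 0, D 9, E 27. C eliminated.
Round 2: A 11, B 11, D 9, E 27. D eliminated.
Round 3: A 11, B 20, E 27. A eliminated.
Round 4: B 31, E 27. B has a majority (≥30).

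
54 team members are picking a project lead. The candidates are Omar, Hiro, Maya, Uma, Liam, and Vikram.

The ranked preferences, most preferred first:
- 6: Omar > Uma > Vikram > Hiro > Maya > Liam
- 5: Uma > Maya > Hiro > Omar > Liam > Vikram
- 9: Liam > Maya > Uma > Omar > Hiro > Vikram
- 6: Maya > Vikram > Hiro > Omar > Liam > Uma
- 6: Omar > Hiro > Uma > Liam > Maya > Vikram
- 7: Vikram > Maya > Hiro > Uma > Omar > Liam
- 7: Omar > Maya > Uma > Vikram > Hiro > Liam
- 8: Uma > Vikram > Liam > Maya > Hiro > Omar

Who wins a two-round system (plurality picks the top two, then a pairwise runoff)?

Uma

Round 1 first-place votes: Omar 19, Hiro 0, Maya 6, Uma 13, Liam 9, Vikram 7. Omar and Uma advance.
Runoff: Omar is ranked above Uma on 25 ballots, Uma above Omar on 29.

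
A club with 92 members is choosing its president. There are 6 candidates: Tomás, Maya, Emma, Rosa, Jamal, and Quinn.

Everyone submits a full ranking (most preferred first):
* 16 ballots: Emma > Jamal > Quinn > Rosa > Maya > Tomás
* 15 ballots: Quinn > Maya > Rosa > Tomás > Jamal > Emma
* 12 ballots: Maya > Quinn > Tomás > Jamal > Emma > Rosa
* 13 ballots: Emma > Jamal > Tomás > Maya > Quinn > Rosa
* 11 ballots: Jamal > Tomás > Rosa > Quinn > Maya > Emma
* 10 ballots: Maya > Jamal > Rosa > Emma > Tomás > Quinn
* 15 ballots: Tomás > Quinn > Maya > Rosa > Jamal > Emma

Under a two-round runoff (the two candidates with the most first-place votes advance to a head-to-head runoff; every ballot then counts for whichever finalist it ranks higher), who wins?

Round 1 first-place votes: Tomás 15, Maya 22, Emma 29, Rosa 0, Jamal 11, Quinn 15. Emma and Maya advance.
Runoff: Emma is ranked above Maya on 29 ballots, Maya above Emma on 63.

Maya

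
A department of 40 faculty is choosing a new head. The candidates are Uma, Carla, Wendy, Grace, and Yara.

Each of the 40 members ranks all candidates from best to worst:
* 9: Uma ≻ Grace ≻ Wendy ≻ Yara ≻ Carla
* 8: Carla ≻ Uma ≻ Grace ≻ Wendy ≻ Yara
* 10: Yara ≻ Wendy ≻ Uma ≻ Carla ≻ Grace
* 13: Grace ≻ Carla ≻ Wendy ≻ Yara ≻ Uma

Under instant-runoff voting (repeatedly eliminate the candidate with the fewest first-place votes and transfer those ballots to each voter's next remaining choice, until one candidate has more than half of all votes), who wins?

Round 1: Uma 9, Carla 8, Wendy 0, Grace 13, Yara 10. Wendy eliminated.
Round 2: Uma 9, Carla 8, Grace 13, Yara 10. Carla eliminated.
Round 3: Uma 17, Grace 13, Yara 10. Yara eliminated.
Round 4: Uma 27, Grace 13. Uma has a majority (≥21).

Uma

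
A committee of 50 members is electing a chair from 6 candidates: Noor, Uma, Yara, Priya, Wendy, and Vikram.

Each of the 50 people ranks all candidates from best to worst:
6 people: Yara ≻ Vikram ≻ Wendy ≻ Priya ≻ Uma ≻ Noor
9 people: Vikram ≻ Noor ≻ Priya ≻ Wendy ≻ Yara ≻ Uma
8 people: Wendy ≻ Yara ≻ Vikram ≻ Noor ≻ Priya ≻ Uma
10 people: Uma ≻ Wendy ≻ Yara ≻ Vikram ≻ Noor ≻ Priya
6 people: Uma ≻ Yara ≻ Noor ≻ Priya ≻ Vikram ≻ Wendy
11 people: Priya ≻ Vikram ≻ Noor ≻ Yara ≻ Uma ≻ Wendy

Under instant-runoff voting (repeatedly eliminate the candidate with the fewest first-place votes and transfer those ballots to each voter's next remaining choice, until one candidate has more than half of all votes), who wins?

Vikram

Round 1: Noor 0, Uma 16, Yara 6, Priya 11, Wendy 8, Vikram 9. Noor eliminated.
Round 2: Uma 16, Yara 6, Priya 11, Wendy 8, Vikram 9. Yara eliminated.
Round 3: Uma 16, Priya 11, Wendy 8, Vikram 15. Wendy eliminated.
Round 4: Uma 16, Priya 11, Vikram 23. Priya eliminated.
Round 5: Uma 16, Vikram 34. Vikram has a majority (≥26).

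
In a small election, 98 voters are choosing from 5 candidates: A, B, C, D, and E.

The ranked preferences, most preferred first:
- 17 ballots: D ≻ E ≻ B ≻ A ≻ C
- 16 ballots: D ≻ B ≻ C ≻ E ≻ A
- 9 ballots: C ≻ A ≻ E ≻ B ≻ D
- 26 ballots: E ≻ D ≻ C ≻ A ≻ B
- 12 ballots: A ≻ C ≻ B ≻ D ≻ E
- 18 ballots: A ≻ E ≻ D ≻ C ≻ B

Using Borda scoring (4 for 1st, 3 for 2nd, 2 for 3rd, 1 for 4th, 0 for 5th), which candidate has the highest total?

D

A: 17×1 + 16×0 + 9×3 + 26×1 + 12×4 + 18×4 = 190
B: 17×2 + 16×3 + 9×1 + 26×0 + 12×2 + 18×0 = 115
C: 17×0 + 16×2 + 9×4 + 26×2 + 12×3 + 18×1 = 174
D: 17×4 + 16×4 + 9×0 + 26×3 + 12×1 + 18×2 = 258
E: 17×3 + 16×1 + 9×2 + 26×4 + 12×0 + 18×3 = 243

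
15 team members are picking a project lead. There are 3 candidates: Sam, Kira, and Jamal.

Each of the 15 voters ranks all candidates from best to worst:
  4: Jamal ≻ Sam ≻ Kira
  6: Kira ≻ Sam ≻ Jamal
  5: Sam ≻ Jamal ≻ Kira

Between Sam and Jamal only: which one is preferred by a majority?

Sam is ranked above Jamal on 11 ballots; Jamal above Sam on 4.

Sam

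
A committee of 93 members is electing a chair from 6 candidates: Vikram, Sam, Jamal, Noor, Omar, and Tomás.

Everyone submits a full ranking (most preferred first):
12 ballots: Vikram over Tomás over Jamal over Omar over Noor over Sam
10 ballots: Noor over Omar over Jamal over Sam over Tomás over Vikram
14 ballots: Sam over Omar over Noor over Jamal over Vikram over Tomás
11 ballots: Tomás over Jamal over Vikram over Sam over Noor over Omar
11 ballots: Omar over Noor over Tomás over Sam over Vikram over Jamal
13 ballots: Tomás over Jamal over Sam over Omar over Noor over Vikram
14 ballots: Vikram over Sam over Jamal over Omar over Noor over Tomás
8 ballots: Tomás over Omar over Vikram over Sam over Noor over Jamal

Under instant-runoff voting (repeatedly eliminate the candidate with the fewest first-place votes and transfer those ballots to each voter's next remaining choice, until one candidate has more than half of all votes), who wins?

Omar

Round 1: Vikram 26, Sam 14, Jamal 0, Noor 10, Omar 11, Tomás 32. Jamal eliminated.
Round 2: Vikram 26, Sam 14, Noor 10, Omar 11, Tomás 32. Noor eliminated.
Round 3: Vikram 26, Sam 14, Omar 21, Tomás 32. Sam eliminated.
Round 4: Vikram 26, Omar 35, Tomás 32. Vikram eliminated.
Round 5: Omar 49, Tomás 44. Omar has a majority (≥47).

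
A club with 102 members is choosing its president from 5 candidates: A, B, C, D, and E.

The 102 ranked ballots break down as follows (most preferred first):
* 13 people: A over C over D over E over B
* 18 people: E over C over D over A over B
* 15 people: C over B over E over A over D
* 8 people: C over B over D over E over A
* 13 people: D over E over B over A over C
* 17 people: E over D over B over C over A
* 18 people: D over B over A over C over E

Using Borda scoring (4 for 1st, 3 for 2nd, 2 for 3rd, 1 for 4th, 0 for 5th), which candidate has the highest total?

D

A: 13×4 + 18×1 + 15×1 + 8×0 + 13×1 + 17×0 + 18×2 = 134
B: 13×0 + 18×0 + 15×3 + 8×3 + 13×2 + 17×2 + 18×3 = 183
C: 13×3 + 18×3 + 15×4 + 8×4 + 13×0 + 17×1 + 18×1 = 220
D: 13×2 + 18×2 + 15×0 + 8×2 + 13×4 + 17×3 + 18×4 = 253
E: 13×1 + 18×4 + 15×2 + 8×1 + 13×3 + 17×4 + 18×0 = 230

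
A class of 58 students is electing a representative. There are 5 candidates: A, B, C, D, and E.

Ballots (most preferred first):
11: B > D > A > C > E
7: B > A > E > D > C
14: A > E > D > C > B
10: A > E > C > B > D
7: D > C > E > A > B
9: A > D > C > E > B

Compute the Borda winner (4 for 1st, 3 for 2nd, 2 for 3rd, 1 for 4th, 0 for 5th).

A: 11×2 + 7×3 + 14×4 + 10×4 + 7×1 + 9×4 = 182
B: 11×4 + 7×4 + 14×0 + 10×1 + 7×0 + 9×0 = 82
C: 11×1 + 7×0 + 14×1 + 10×2 + 7×3 + 9×2 = 84
D: 11×3 + 7×1 + 14×2 + 10×0 + 7×4 + 9×3 = 123
E: 11×0 + 7×2 + 14×3 + 10×3 + 7×2 + 9×1 = 109

A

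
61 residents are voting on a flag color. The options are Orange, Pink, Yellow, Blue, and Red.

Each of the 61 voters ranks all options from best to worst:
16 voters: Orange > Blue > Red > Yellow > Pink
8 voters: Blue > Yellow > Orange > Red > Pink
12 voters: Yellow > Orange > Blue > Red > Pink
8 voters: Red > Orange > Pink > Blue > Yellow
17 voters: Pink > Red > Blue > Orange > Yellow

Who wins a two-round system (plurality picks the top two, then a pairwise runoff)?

Round 1 first-place votes: Orange 16, Pink 17, Yellow 12, Blue 8, Red 8. Pink and Orange advance.
Runoff: Pink is ranked above Orange on 17 ballots, Orange above Pink on 44.

Orange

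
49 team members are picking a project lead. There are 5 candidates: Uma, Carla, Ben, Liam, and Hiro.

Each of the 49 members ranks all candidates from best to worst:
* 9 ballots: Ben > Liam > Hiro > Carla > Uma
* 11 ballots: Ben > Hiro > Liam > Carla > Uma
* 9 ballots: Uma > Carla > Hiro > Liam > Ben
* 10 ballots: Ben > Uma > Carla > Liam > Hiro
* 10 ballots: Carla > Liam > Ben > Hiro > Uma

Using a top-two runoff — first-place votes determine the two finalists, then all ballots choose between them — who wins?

Ben

Round 1 first-place votes: Uma 9, Carla 10, Ben 30, Liam 0, Hiro 0. Ben and Carla advance.
Runoff: Ben is ranked above Carla on 30 ballots, Carla above Ben on 19.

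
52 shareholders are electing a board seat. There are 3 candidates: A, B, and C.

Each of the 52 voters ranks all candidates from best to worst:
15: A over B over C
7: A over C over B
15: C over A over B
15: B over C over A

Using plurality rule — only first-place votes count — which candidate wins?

A

First-place votes: A 22, B 15, C 15.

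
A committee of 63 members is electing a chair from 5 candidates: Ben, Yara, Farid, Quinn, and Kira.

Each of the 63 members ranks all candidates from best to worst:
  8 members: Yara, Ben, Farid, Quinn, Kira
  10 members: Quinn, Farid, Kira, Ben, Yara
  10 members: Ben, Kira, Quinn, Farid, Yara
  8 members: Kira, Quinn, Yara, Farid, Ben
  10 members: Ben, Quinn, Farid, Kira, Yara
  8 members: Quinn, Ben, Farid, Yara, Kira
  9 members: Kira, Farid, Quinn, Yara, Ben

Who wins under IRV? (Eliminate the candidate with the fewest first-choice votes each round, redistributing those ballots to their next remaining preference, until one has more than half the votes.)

Quinn

Round 1: Ben 20, Yara 8, Farid 0, Quinn 18, Kira 17. Farid eliminated.
Round 2: Ben 20, Yara 8, Quinn 18, Kira 17. Yara eliminated.
Round 3: Ben 28, Quinn 18, Kira 17. Kira eliminated.
Round 4: Ben 28, Quinn 35. Quinn has a majority (≥32).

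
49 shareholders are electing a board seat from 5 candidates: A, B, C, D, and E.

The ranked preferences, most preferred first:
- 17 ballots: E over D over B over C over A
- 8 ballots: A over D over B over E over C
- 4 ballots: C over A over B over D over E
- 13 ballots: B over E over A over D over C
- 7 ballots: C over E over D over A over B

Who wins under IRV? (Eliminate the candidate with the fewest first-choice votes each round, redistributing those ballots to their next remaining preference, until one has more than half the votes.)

B

Round 1: A 8, B 13, C 11, D 0, E 17. D eliminated.
Round 2: A 8, B 13, C 11, E 17. A eliminated.
Round 3: B 21, C 11, E 17. C eliminated.
Round 4: B 25, E 24. B has a majority (≥25).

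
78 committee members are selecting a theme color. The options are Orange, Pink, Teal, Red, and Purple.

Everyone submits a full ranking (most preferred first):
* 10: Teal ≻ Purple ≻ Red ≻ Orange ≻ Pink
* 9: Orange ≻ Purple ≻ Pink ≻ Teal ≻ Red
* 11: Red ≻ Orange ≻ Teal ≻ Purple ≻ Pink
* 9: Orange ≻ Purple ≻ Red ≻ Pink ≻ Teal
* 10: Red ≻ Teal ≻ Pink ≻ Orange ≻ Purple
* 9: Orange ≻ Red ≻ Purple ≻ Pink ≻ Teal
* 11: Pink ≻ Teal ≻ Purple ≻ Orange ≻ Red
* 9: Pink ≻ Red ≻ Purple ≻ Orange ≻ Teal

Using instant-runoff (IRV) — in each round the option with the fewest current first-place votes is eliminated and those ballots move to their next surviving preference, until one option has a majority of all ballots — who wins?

Round 1: Orange 27, Pink 20, Teal 10, Red 21, Purple 0. Purple eliminated.
Round 2: Orange 27, Pink 20, Teal 10, Red 21. Teal eliminated.
Round 3: Orange 27, Pink 20, Red 31. Pink eliminated.
Round 4: Orange 38, Red 40. Red has a majority (≥40).

Red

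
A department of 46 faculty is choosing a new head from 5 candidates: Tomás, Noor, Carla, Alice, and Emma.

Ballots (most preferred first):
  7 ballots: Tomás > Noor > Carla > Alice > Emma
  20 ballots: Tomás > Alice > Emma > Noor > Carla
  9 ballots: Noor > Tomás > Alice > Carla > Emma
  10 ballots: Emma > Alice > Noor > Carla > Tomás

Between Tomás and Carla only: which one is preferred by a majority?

Tomás is ranked above Carla on 36 ballots; Carla above Tomás on 10.

Tomás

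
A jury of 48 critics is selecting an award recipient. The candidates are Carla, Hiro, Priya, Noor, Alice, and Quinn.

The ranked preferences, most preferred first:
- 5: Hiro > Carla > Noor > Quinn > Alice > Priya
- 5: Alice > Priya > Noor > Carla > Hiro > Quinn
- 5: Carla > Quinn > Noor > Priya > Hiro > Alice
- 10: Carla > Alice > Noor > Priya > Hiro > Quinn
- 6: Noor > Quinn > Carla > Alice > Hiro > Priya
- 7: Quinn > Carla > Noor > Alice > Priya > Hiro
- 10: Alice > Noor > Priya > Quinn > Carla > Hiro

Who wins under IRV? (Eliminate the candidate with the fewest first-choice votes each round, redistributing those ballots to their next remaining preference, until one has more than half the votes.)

Round 1: Carla 15, Hiro 5, Priya 0, Noor 6, Alice 15, Quinn 7. Priya eliminated.
Round 2: Carla 15, Hiro 5, Noor 6, Alice 15, Quinn 7. Hiro eliminated.
Round 3: Carla 20, Noor 6, Alice 15, Quinn 7. Noor eliminated.
Round 4: Carla 20, Alice 15, Quinn 13. Quinn eliminated.
Round 5: Carla 33, Alice 15. Carla has a majority (≥25).

Carla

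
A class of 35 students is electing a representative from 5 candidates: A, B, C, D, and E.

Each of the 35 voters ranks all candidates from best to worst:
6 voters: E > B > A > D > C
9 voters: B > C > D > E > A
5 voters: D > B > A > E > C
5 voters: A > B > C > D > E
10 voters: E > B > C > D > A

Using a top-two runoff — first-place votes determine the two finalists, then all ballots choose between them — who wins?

B

Round 1 first-place votes: A 5, B 9, C 0, D 5, E 16. E and B advance.
Runoff: E is ranked above B on 16 ballots, B above E on 19.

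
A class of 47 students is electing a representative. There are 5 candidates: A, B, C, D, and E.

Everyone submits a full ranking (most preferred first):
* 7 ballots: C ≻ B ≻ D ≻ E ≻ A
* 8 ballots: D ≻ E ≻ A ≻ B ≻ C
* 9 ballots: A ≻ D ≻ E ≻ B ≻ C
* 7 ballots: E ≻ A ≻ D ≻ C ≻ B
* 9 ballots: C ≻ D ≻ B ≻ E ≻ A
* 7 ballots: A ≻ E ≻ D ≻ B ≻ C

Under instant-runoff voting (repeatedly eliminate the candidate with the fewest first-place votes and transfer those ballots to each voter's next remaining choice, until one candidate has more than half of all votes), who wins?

Round 1: A 16, B 0, C 16, D 8, E 7. B eliminated.
Round 2: A 16, C 16, D 8, E 7. E eliminated.
Round 3: A 23, C 16, D 8. D eliminated.
Round 4: A 31, C 16. A has a majority (≥24).

A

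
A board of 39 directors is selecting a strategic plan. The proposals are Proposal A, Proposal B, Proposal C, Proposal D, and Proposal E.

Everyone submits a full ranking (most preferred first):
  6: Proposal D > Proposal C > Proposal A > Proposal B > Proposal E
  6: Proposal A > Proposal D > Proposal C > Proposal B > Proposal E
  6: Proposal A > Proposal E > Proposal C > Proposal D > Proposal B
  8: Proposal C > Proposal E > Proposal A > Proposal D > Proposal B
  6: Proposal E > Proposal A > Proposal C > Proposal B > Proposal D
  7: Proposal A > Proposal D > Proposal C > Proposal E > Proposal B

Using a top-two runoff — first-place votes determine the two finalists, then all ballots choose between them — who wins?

Round 1 first-place votes: Proposal A 19, Proposal B 0, Proposal C 8, Proposal D 6, Proposal E 6. Proposal A and Proposal C advance.
Runoff: Proposal A is ranked above Proposal C on 25 ballots, Proposal C above Proposal A on 14.

Proposal A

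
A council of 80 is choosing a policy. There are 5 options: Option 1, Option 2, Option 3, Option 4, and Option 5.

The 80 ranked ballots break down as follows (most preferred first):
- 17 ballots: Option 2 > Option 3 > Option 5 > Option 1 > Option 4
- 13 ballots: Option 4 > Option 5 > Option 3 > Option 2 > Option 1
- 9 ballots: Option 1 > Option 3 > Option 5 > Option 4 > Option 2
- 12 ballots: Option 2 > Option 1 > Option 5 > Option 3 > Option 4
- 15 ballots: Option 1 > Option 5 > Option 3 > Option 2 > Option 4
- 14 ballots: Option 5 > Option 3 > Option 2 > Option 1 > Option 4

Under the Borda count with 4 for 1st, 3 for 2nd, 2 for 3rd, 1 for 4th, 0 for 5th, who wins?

Option 1: 17×1 + 13×0 + 9×4 + 12×3 + 15×4 + 14×1 = 163
Option 2: 17×4 + 13×1 + 9×0 + 12×4 + 15×1 + 14×2 = 172
Option 3: 17×3 + 13×2 + 9×3 + 12×1 + 15×2 + 14×3 = 188
Option 4: 17×0 + 13×4 + 9×1 + 12×0 + 15×0 + 14×0 = 61
Option 5: 17×2 + 13×3 + 9×2 + 12×2 + 15×3 + 14×4 = 216

Option 5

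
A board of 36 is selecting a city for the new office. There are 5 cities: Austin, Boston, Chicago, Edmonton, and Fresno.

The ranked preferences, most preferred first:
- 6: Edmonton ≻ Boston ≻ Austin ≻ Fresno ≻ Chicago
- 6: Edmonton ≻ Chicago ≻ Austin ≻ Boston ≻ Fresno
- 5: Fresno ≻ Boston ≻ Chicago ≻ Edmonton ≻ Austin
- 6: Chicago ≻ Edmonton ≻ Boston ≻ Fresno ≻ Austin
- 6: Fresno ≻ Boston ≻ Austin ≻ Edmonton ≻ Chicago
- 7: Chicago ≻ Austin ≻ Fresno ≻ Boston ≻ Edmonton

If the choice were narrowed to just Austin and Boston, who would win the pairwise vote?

Boston

Austin is ranked above Boston on 13 ballots; Boston above Austin on 23.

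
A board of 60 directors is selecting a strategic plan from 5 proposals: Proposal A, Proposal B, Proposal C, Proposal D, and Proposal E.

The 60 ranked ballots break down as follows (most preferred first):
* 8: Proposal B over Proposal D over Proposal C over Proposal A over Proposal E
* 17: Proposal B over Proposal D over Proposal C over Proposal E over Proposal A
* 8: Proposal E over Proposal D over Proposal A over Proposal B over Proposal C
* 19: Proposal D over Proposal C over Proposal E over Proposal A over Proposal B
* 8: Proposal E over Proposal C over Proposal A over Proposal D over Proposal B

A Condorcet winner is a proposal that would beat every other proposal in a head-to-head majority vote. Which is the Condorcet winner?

Proposal D vs Proposal A: 52–8
Proposal D vs Proposal B: 35–25
Proposal D vs Proposal C: 52–8
Proposal D vs Proposal E: 44–16
Proposal D beats every other proposal.

Proposal D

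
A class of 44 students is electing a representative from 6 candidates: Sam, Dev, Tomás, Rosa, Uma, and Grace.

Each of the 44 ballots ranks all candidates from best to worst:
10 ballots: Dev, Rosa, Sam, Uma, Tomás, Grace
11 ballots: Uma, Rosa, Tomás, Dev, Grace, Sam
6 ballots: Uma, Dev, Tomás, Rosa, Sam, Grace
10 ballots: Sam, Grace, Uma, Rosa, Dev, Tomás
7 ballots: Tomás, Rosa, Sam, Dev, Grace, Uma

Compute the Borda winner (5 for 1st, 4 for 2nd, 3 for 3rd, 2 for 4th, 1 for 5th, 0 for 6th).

Rosa

Sam: 10×3 + 11×0 + 6×1 + 10×5 + 7×3 = 107
Dev: 10×5 + 11×2 + 6×4 + 10×1 + 7×2 = 120
Tomás: 10×1 + 11×3 + 6×3 + 10×0 + 7×5 = 96
Rosa: 10×4 + 11×4 + 6×2 + 10×2 + 7×4 = 144
Uma: 10×2 + 11×5 + 6×5 + 10×3 + 7×0 = 135
Grace: 10×0 + 11×1 + 6×0 + 10×4 + 7×1 = 58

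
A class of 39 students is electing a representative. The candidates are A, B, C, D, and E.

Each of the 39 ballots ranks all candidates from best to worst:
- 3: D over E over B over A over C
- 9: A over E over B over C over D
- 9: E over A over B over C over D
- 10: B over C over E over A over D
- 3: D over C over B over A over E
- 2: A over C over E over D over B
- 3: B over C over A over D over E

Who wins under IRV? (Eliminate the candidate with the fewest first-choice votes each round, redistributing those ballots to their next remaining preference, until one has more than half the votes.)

E

Round 1: A 11, B 13, C 0, D 6, E 9. C eliminated.
Round 2: A 11, B 13, D 6, E 9. D eliminated.
Round 3: A 11, B 16, E 12. A eliminated.
Round 4: B 16, E 23. E has a majority (≥20).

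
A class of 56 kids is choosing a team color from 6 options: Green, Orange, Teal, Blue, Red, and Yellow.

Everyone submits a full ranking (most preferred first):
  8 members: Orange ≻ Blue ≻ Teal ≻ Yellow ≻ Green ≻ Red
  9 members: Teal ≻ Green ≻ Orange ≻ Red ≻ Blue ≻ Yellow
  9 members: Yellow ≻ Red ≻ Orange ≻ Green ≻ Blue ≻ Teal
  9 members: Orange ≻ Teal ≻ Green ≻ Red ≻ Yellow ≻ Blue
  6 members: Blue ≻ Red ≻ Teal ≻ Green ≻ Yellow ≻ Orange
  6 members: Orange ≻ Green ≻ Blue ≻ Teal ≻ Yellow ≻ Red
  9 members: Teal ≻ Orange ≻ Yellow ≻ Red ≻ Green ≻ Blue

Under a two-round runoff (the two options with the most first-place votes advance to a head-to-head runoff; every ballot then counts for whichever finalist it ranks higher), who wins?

Orange

Round 1 first-place votes: Green 0, Orange 23, Teal 18, Blue 6, Red 0, Yellow 9. Orange and Teal advance.
Runoff: Orange is ranked above Teal on 32 ballots, Teal above Orange on 24.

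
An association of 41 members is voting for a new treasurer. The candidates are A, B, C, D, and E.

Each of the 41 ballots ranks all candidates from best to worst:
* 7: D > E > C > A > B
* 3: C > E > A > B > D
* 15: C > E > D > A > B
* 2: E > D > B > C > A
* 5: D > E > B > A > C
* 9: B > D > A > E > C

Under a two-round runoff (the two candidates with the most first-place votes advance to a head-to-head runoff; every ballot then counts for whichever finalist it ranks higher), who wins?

D

Round 1 first-place votes: A 0, B 9, C 18, D 12, E 2. C and D advance.
Runoff: C is ranked above D on 18 ballots, D above C on 23.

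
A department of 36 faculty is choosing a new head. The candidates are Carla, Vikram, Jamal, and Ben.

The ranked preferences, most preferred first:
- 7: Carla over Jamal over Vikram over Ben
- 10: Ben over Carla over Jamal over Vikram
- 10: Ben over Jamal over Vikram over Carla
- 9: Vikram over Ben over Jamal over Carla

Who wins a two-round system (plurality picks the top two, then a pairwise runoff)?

Round 1 first-place votes: Carla 7, Vikram 9, Jamal 0, Ben 20. Ben and Vikram advance.
Runoff: Ben is ranked above Vikram on 20 ballots, Vikram above Ben on 16.

Ben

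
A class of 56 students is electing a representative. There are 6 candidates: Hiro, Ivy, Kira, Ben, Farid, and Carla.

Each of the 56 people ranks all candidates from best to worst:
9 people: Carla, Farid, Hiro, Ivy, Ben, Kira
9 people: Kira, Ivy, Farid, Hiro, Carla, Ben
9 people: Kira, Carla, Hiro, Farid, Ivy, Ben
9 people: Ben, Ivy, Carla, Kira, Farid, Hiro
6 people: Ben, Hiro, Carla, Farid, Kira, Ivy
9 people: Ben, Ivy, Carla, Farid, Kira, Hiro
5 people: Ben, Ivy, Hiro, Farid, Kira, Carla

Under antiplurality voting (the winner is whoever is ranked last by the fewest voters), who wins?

Last-place votes: Hiro 18, Ivy 6, Kira 9, Ben 18, Farid 0, Carla 5.

Farid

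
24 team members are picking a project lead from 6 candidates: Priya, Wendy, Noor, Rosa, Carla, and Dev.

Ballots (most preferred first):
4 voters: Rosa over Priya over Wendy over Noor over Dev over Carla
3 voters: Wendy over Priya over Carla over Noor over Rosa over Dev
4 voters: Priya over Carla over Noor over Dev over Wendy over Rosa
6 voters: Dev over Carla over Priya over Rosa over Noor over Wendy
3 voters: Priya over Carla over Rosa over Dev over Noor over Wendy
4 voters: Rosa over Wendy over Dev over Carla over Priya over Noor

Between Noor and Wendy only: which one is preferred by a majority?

Noor

Noor is ranked above Wendy on 13 ballots; Wendy above Noor on 11.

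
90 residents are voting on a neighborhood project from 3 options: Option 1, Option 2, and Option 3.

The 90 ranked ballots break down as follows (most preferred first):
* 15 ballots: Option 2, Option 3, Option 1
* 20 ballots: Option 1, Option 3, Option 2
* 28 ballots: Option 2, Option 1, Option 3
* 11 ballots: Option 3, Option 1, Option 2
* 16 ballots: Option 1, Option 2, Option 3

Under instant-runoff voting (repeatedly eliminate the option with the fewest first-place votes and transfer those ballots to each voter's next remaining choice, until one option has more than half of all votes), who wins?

Option 1

Round 1: Option 1 36, Option 2 43, Option 3 11. Option 3 eliminated.
Round 2: Option 1 47, Option 2 43. Option 1 has a majority (≥46).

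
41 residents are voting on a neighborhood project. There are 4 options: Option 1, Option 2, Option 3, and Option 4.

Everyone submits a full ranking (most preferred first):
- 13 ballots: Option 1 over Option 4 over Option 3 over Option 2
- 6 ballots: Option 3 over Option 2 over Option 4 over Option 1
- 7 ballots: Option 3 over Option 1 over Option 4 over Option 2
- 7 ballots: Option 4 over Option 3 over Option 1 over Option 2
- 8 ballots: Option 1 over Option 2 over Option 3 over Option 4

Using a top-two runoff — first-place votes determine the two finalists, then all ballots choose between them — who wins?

Option 1

Round 1 first-place votes: Option 1 21, Option 2 0, Option 3 13, Option 4 7. Option 1 and Option 3 advance.
Runoff: Option 1 is ranked above Option 3 on 21 ballots, Option 3 above Option 1 on 20.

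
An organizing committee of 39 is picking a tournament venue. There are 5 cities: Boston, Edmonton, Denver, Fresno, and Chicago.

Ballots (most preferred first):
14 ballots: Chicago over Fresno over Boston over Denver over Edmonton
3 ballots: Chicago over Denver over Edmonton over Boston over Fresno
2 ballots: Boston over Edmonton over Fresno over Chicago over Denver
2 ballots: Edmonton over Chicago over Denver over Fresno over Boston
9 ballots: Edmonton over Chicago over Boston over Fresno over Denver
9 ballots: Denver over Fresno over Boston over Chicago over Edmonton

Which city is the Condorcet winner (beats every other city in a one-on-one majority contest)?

Chicago

Chicago vs Boston: 28–11
Chicago vs Edmonton: 26–13
Chicago vs Denver: 30–9
Chicago vs Fresno: 28–11
Chicago beats every other city.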